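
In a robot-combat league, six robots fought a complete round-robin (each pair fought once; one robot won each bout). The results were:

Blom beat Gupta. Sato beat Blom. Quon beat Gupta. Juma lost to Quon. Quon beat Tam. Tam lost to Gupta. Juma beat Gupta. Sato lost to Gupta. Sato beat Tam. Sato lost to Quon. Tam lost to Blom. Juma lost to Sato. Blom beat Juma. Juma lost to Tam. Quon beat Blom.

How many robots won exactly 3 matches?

2

Win totals: Juma 1, Sato 3, Quon 5, Tam 1, Blom 3, Gupta 2.
Exactly 3: Sato, Blom — 2 robots.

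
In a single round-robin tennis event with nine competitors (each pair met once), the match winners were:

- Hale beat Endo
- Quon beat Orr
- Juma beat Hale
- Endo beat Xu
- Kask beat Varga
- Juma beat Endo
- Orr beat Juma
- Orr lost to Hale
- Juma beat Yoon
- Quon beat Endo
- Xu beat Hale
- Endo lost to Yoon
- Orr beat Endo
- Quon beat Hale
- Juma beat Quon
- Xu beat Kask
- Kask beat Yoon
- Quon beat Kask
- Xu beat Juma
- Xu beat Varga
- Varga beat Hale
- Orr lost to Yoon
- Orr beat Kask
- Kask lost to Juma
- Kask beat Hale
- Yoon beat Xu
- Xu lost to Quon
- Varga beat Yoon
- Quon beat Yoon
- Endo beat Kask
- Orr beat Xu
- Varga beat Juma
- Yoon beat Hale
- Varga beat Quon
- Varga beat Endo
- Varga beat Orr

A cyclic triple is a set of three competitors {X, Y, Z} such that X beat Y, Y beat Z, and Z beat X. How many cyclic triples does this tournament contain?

21

Win totals: Juma 5, Orr 4, Xu 4, Quon 6, Kask 3, Yoon 4, Hale 2, Varga 6, Endo 2.
A competitor with w wins dominates both others in C(w,2) triples; summing gives 10 + 6 + 6 + 15 + 3 + 6 + 1 + 15 + 1 = 63 transitive triples.
Total triples C(9,3) = 84, so cyclic triples = 84 − 63 = 21.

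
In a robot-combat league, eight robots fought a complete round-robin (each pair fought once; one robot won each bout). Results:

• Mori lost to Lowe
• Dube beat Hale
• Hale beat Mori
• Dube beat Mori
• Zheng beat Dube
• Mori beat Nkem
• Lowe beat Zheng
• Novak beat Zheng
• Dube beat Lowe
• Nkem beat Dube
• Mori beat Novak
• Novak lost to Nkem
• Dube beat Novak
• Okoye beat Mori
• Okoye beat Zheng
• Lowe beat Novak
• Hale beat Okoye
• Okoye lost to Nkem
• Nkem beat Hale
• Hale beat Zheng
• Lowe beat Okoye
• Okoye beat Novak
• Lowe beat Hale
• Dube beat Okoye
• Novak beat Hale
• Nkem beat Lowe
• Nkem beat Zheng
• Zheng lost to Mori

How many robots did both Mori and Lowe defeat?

Mori beat: Zheng, Novak, Nkem.
Lowe beat: Zheng, Novak, Mori, Okoye, Hale.
Both beat: Zheng, Novak — 2.

2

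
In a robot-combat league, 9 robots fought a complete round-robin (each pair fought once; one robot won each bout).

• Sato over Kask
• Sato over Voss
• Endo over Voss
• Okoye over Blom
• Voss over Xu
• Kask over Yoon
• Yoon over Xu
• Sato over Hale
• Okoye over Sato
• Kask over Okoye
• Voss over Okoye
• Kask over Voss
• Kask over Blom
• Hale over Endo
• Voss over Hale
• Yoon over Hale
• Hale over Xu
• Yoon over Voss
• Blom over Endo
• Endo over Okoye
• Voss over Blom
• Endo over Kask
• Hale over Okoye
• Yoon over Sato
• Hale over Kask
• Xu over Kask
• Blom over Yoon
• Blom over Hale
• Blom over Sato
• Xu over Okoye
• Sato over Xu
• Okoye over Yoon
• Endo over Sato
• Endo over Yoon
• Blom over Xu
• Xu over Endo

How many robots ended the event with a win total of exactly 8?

Win totals: Voss 4, Blom 5, Okoye 3, Yoon 4, Sato 4, Kask 4, Xu 3, Endo 5, Hale 4.
No robot has exactly 8 wins.

0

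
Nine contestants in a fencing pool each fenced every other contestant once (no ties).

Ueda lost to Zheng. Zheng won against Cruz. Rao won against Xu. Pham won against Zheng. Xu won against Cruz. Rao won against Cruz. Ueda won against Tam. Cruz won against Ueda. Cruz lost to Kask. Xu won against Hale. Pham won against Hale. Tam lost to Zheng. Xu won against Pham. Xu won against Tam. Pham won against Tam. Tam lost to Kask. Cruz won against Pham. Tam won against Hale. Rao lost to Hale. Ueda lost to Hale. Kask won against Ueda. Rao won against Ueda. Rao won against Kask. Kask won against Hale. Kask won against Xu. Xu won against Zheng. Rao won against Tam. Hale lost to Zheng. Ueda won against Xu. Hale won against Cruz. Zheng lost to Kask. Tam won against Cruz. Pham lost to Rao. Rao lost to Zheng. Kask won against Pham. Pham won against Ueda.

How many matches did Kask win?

Kask's results: beat Cruz, Hale, Pham, Tam, Ueda, Xu, Zheng; lost to Rao.
That is 7 wins.

7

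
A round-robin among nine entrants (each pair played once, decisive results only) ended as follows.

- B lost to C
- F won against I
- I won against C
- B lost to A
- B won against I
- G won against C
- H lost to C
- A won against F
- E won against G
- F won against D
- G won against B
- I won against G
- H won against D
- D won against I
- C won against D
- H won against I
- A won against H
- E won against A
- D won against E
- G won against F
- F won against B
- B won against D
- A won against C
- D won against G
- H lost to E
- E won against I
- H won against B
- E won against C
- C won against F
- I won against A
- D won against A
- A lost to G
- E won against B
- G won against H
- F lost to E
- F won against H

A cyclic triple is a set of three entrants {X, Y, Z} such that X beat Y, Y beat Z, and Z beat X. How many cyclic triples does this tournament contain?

Win totals: A 4, B 2, C 4, D 4, E 7, F 4, G 5, H 3, I 3.
An entrant with w wins dominates both others in C(w,2) triples; summing gives 6 + 1 + 6 + 6 + 21 + 6 + 10 + 3 + 3 = 62 transitive triples.
Total triples C(9,3) = 84, so cyclic triples = 84 − 62 = 22.

22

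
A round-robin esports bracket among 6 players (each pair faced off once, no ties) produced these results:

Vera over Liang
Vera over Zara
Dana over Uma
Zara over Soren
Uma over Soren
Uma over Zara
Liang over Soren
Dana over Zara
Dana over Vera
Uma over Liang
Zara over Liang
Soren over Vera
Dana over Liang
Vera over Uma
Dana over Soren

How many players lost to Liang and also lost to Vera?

Liang beat: Soren.
Vera beat: Zara, Uma, Liang.
No one was beaten by both.

0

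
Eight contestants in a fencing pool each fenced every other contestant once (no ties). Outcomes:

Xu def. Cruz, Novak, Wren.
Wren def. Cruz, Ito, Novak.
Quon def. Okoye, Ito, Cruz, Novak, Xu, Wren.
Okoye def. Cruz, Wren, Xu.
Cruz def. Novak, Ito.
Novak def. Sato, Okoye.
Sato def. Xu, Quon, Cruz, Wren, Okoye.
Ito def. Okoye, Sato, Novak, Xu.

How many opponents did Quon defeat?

6

Quon's results: beat Cruz, Wren, Xu, Okoye, Ito, Novak; lost to Sato.
That is 6 wins.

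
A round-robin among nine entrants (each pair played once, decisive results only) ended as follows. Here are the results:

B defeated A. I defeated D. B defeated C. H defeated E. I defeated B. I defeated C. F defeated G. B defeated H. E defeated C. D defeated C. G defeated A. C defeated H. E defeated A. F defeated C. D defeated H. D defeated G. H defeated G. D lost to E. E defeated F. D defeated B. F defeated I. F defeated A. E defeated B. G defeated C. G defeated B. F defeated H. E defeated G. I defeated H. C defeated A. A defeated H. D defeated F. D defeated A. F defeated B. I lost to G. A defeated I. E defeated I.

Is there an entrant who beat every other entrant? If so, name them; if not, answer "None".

Highest win total is E with 7 (out of 8 possible).
E lost to H, so no entrant went undefeated.

None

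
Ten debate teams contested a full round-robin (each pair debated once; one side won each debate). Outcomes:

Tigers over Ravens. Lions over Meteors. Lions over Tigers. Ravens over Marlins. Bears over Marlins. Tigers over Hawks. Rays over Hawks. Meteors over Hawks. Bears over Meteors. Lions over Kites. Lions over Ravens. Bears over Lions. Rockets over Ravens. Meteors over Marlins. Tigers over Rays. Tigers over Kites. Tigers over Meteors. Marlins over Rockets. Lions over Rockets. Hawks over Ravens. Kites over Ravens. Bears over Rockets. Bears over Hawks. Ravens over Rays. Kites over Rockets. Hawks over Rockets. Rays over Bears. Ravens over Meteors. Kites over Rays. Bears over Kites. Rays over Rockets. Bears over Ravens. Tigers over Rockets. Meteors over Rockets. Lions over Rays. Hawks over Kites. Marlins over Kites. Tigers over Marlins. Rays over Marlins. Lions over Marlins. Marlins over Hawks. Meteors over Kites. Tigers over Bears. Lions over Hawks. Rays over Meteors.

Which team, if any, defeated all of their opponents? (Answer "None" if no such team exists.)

Highest win total is Tigers with 8 (out of 9 possible).
Tigers lost to Lions, so no team went undefeated.

None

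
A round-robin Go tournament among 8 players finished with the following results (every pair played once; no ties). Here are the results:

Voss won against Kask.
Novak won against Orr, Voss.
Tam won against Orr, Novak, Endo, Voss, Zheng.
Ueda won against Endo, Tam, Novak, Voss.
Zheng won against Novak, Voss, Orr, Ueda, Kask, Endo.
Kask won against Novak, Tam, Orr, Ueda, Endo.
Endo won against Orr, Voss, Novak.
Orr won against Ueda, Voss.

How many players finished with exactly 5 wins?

Win totals: Kask 5, Tam 5, Zheng 6, Endo 3, Voss 1, Orr 2, Novak 2, Ueda 4.
Exactly 5: Kask, Tam — 2 players.

2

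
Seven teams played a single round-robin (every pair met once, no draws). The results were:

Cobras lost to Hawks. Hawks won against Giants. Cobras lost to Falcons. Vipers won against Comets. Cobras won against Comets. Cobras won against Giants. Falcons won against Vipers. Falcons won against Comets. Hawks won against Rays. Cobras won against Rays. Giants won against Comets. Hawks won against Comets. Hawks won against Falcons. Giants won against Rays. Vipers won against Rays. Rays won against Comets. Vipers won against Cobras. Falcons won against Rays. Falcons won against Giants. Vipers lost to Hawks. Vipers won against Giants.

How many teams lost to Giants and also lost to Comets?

0

Giants beat: Comets, Rays.
Comets beat: no one.
No one was beaten by both.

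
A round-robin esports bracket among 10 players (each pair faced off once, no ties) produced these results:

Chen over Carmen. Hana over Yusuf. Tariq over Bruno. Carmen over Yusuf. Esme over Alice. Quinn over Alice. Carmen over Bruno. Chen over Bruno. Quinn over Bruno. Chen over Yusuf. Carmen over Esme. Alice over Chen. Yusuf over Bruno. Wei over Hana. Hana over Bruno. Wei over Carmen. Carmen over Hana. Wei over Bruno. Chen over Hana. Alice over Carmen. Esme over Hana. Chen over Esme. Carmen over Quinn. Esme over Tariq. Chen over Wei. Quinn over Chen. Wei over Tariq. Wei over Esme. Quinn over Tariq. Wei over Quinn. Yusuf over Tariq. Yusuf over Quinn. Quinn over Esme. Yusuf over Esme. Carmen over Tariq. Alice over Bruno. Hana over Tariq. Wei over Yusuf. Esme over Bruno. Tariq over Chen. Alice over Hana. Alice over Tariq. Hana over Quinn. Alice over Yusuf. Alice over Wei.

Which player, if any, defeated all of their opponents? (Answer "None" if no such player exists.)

None

Highest win total is Wei with 7 (out of 9 possible).
Wei lost to Chen, Alice, so no player went undefeated.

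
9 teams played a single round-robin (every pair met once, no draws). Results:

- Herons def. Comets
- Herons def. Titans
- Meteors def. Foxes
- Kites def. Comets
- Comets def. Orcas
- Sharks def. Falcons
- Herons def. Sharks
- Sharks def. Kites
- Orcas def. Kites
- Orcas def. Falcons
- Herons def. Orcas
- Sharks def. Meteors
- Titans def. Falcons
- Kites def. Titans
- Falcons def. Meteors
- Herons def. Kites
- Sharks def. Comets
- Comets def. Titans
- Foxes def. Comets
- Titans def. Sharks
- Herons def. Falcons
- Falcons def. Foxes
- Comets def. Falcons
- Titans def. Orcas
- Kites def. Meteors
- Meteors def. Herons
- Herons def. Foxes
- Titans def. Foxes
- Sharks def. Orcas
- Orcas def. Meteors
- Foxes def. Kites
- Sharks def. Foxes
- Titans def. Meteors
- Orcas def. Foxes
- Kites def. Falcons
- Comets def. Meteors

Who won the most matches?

Win totals: Meteors 2, Kites 4, Orcas 4, Comets 4, Titans 5, Herons 7, Falcons 2, Sharks 6, Foxes 2.
Herons leads with 7 wins (next highest: 6).

Herons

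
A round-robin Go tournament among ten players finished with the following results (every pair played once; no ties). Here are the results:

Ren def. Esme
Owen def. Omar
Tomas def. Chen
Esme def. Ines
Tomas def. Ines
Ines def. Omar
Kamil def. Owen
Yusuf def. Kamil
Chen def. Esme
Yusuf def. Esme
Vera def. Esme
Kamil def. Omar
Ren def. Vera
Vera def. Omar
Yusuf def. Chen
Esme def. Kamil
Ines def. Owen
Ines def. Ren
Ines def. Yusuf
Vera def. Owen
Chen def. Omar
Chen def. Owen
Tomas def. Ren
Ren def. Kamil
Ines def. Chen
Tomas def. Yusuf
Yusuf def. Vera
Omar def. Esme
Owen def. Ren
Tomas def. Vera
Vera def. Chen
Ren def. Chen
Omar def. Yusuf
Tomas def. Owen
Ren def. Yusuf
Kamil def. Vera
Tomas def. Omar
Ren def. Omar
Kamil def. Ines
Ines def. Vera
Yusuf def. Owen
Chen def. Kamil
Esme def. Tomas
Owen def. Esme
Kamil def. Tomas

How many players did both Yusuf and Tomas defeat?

Yusuf beat: Vera, Chen, Kamil, Esme, Owen.
Tomas beat: Yusuf, Vera, Chen, Ines, Omar, Ren, Owen.
Both beat: Vera, Chen, Owen — 3.

3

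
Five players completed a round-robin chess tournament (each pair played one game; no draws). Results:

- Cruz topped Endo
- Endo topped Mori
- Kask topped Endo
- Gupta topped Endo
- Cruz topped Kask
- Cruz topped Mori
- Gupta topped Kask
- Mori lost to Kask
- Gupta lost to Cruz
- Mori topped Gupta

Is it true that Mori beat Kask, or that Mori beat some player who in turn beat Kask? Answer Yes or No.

Mori did not beat Kask directly.
Mori beat Gupta. Of those, Gupta beat Kask.

Yes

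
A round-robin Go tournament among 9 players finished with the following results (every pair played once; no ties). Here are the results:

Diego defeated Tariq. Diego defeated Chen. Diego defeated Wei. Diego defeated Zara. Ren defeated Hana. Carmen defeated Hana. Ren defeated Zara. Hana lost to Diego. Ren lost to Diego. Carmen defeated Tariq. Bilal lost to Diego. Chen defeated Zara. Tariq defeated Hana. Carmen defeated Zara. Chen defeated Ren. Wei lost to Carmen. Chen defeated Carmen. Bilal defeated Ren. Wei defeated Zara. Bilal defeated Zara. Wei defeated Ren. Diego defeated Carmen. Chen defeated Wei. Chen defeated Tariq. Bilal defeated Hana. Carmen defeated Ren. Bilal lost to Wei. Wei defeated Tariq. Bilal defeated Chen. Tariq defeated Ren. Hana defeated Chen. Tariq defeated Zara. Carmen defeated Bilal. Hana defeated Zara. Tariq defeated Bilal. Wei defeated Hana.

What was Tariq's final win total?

4

Tariq's results: beat Zara, Ren, Bilal, Hana; lost to Carmen, Diego, Wei, Chen.
That is 4 wins.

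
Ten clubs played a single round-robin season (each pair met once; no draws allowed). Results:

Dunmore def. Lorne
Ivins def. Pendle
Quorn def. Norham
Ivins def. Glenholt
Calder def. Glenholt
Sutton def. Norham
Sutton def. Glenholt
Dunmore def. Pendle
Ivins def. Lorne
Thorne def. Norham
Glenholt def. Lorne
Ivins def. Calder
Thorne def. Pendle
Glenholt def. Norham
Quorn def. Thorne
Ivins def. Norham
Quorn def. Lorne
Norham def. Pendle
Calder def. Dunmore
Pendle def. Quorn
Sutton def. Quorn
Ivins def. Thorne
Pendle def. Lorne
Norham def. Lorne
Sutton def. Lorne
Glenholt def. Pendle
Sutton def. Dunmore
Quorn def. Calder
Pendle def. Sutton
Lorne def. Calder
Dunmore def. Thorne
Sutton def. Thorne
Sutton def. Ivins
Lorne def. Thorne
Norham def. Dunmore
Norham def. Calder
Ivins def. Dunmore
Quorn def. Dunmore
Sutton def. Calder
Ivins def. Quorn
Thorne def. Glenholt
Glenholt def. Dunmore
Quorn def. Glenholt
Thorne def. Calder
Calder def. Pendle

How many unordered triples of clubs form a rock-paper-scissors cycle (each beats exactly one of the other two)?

Win totals: Pendle 3, Sutton 8, Quorn 6, Calder 3, Dunmore 3, Glenholt 4, Ivins 8, Thorne 4, Norham 4, Lorne 2.
A club with w wins dominates both others in C(w,2) triples; summing gives 3 + 28 + 15 + 3 + 3 + 6 + 28 + 6 + 6 + 1 = 99 transitive triples.
Total triples C(10,3) = 120, so cyclic triples = 120 − 99 = 21.

21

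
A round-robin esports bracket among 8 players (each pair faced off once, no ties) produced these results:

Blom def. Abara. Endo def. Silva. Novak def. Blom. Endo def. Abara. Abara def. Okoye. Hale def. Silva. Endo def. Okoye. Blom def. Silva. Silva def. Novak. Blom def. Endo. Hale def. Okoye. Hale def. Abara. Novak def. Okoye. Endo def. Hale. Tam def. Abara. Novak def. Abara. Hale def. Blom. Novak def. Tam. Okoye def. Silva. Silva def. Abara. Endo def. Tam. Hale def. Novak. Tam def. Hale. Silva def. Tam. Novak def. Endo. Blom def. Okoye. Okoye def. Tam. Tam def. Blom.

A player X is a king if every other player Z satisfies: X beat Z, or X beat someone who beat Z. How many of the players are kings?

Okoye cannot reach Endo in two steps.
Endo reaches everyone (king).
Tam reaches everyone (king).
Blom reaches everyone (king).
Novak reaches everyone (king).
Hale reaches everyone (king).
Silva reaches everyone (king).
Abara cannot reach Endo, Blom, Novak, Hale in two steps.
Kings: Endo, Tam, Blom, Novak, Hale, Silva — 6.

6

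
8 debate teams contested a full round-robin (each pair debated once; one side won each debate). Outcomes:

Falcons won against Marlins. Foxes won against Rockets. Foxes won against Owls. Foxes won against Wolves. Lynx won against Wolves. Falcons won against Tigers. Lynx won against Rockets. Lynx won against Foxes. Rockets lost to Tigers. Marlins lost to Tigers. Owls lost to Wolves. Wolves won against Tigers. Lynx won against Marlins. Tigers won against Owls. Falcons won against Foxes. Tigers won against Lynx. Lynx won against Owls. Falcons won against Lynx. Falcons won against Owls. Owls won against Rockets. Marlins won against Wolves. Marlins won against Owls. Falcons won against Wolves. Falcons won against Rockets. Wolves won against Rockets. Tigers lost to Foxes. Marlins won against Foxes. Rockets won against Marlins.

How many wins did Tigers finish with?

4

Tigers' results: beat Marlins, Owls, Lynx, Rockets; lost to Foxes, Falcons, Wolves.
That is 4 wins.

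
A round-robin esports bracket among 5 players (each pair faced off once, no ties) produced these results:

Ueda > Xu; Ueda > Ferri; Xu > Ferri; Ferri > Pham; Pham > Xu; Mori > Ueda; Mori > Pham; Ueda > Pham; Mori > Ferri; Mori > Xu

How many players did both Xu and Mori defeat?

1

Xu beat: Ferri.
Mori beat: Ferri, Xu, Ueda, Pham.
Both beat: Ferri — 1.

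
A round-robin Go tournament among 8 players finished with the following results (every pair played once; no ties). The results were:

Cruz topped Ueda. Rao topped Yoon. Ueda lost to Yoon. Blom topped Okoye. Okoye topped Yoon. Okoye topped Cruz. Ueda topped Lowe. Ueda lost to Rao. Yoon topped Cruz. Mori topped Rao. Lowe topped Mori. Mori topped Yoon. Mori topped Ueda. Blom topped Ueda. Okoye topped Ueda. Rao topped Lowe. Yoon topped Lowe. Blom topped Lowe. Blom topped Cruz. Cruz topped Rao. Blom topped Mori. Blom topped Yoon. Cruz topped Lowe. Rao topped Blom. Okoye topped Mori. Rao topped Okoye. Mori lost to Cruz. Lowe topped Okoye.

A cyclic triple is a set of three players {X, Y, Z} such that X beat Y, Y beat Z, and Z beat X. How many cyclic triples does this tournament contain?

12

Win totals: Rao 5, Mori 3, Yoon 3, Lowe 2, Blom 6, Cruz 4, Ueda 1, Okoye 4.
A player with w wins dominates both others in C(w,2) triples; summing gives 10 + 3 + 3 + 1 + 15 + 6 + 0 + 6 = 44 transitive triples.
Total triples C(8,3) = 56, so cyclic triples = 56 − 44 = 12.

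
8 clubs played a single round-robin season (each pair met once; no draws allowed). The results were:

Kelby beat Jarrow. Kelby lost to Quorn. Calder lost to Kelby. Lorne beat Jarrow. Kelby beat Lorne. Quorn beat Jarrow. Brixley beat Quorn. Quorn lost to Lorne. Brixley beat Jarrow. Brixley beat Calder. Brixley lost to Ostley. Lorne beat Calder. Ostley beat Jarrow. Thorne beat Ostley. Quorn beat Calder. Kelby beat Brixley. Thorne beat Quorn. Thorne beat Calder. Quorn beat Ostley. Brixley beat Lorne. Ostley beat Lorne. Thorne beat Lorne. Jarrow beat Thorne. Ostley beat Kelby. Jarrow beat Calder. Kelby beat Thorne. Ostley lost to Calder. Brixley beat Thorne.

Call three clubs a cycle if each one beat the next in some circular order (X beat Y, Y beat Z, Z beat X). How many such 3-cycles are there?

14

Win totals: Ostley 4, Kelby 5, Calder 1, Jarrow 2, Lorne 3, Quorn 4, Brixley 5, Thorne 4.
A club with w wins dominates both others in C(w,2) triples; summing gives 6 + 10 + 0 + 1 + 3 + 6 + 10 + 6 = 42 transitive triples.
Total triples C(8,3) = 56, so cyclic triples = 56 − 42 = 14.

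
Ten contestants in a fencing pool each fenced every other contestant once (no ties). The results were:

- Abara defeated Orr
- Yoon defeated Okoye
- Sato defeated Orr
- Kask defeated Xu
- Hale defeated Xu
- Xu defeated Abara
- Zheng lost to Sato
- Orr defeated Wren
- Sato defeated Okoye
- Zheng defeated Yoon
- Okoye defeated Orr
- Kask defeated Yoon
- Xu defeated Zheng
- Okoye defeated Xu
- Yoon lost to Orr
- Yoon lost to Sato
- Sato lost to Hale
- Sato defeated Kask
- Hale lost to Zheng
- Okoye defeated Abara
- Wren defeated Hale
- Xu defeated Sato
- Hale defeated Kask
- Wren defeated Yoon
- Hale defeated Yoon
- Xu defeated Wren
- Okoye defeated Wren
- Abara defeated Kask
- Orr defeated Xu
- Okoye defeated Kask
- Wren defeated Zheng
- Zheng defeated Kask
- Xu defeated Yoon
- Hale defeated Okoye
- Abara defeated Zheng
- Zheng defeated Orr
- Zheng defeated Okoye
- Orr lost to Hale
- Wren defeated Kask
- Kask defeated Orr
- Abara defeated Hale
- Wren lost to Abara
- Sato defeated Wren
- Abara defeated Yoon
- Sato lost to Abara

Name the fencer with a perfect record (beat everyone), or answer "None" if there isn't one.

None

Highest win total is Abara with 7 (out of 9 possible).
Abara lost to Xu, Okoye, so no fencer went undefeated.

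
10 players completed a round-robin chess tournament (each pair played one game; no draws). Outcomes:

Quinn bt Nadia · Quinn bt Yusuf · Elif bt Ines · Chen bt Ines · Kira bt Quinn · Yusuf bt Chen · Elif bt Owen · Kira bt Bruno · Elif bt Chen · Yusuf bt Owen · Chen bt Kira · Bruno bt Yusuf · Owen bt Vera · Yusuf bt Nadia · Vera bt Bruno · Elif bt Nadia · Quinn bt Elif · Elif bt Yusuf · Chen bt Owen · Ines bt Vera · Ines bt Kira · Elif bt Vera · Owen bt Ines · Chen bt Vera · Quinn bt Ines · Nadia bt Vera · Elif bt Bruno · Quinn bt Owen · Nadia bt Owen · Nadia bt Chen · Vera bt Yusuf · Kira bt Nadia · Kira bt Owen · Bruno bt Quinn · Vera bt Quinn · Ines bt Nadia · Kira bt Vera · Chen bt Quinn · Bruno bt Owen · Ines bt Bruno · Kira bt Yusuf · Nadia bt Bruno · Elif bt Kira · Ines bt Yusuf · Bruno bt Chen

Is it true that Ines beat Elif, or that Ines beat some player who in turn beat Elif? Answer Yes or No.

No

Ines did not beat Elif directly.
Ines beat Yusuf, Nadia, Kira, Bruno, Vera, but each of them lost to Elif. No two-step path.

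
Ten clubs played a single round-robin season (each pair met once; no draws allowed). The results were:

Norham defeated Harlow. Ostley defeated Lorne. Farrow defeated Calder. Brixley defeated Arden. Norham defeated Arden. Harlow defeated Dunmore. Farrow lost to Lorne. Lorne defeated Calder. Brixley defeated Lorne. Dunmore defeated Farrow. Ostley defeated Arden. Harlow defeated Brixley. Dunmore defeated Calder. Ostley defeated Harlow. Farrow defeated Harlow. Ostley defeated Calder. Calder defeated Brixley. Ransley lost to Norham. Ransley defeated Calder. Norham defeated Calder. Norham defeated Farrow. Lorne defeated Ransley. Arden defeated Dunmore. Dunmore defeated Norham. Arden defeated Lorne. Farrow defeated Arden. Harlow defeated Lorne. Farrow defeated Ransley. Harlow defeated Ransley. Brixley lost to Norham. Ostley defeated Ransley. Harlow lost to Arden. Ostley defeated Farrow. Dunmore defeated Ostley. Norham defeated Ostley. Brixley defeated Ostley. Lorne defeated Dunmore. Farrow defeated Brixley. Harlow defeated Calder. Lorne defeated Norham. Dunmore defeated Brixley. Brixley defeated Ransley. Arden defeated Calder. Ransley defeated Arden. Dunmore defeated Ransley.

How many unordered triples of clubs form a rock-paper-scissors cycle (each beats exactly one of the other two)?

Win totals: Lorne 5, Ransley 2, Dunmore 6, Ostley 6, Harlow 5, Norham 7, Brixley 4, Arden 4, Farrow 5, Calder 1.
A club with w wins dominates both others in C(w,2) triples; summing gives 10 + 1 + 15 + 15 + 10 + 21 + 6 + 6 + 10 + 0 = 94 transitive triples.
Total triples C(10,3) = 120, so cyclic triples = 120 − 94 = 26.

26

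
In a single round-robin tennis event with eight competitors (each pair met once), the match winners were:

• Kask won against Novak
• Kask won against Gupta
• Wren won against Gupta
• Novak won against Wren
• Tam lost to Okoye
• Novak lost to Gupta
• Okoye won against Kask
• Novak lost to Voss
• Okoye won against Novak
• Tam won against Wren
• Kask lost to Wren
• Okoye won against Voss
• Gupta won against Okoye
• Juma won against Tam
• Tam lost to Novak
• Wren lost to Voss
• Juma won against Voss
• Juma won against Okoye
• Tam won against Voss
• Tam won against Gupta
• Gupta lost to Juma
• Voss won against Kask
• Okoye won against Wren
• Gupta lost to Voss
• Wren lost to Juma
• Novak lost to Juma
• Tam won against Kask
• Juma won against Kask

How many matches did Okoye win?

Okoye's results: beat Novak, Voss, Kask, Wren, Tam; lost to Gupta, Juma.
That is 5 wins.

5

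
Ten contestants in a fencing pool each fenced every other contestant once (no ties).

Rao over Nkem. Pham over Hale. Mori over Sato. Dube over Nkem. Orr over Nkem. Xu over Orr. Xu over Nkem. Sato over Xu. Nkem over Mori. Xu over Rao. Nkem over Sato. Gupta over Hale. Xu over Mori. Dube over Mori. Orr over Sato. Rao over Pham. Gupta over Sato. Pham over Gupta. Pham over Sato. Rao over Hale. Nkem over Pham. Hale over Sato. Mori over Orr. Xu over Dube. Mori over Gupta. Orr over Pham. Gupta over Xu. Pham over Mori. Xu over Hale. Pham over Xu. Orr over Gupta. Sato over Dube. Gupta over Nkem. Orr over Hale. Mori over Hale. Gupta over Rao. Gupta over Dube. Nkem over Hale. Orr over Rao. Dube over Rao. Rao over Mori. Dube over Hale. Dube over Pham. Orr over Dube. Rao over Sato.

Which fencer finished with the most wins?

Win totals: Mori 4, Dube 5, Hale 1, Sato 2, Pham 5, Gupta 6, Rao 5, Orr 7, Nkem 4, Xu 6.
Orr leads with 7 wins (next highest: 6).

Orr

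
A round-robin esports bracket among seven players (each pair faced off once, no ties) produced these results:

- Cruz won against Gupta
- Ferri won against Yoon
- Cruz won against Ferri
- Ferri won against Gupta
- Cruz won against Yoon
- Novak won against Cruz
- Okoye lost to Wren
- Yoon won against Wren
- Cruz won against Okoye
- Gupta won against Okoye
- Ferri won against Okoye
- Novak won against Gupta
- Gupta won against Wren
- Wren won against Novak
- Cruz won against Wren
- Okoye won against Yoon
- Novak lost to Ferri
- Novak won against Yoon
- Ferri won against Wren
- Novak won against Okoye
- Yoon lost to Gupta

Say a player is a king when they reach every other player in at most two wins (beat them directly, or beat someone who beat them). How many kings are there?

3

Gupta cannot reach Ferri, Cruz in two steps.
Ferri reaches everyone (king).
Wren cannot reach Ferri in two steps.
Yoon cannot reach Gupta, Ferri, Cruz in two steps.
Novak reaches everyone (king).
Cruz reaches everyone (king).
Okoye cannot reach Gupta, Ferri, Novak, Cruz in two steps.
Kings: Ferri, Novak, Cruz — 3.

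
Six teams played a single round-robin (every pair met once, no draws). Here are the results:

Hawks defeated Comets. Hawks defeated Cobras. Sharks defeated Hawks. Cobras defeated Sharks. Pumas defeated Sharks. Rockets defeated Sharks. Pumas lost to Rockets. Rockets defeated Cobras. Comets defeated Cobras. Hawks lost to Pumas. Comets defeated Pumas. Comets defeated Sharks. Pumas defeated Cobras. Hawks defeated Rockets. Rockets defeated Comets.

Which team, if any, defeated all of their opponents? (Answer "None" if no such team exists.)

None

Highest win total is Rockets with 4 (out of 5 possible).
Rockets lost to Hawks, so no team went undefeated.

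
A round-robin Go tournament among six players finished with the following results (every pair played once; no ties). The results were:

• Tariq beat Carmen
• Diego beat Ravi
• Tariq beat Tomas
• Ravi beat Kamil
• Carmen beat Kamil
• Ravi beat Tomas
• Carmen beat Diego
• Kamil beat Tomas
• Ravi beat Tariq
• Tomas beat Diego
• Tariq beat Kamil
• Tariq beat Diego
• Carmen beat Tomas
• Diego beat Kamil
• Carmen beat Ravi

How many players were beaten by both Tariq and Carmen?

Tariq beat: Diego, Carmen, Tomas, Kamil.
Carmen beat: Ravi, Diego, Tomas, Kamil.
Both beat: Diego, Tomas, Kamil — 3.

3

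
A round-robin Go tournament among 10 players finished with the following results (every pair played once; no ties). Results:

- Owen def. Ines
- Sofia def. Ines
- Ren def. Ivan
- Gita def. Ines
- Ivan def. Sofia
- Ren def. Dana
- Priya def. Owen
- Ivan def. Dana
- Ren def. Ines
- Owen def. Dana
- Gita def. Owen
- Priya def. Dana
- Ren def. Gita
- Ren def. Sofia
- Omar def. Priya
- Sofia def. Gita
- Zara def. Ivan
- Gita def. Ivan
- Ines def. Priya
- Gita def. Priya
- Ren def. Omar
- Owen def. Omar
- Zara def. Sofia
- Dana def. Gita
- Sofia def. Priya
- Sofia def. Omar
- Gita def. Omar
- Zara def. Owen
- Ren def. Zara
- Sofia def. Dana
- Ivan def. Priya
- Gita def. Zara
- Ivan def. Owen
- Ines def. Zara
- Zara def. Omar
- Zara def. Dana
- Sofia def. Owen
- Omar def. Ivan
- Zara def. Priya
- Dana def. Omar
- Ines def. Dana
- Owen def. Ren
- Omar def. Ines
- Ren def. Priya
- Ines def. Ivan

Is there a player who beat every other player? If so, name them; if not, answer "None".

None

Highest win total is Ren with 8 (out of 9 possible).
Ren lost to Owen, so no player went undefeated.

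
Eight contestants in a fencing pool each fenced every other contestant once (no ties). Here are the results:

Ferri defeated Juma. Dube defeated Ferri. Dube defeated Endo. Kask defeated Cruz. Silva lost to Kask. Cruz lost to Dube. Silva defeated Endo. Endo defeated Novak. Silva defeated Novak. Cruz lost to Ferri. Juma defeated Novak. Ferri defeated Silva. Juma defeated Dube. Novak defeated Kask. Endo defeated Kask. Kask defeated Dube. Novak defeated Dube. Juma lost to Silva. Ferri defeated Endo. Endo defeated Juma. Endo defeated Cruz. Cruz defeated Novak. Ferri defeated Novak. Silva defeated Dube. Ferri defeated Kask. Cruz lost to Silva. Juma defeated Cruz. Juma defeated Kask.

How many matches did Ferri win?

Ferri's results: beat Silva, Novak, Juma, Endo, Kask, Cruz; lost to Dube.
That is 6 wins.

6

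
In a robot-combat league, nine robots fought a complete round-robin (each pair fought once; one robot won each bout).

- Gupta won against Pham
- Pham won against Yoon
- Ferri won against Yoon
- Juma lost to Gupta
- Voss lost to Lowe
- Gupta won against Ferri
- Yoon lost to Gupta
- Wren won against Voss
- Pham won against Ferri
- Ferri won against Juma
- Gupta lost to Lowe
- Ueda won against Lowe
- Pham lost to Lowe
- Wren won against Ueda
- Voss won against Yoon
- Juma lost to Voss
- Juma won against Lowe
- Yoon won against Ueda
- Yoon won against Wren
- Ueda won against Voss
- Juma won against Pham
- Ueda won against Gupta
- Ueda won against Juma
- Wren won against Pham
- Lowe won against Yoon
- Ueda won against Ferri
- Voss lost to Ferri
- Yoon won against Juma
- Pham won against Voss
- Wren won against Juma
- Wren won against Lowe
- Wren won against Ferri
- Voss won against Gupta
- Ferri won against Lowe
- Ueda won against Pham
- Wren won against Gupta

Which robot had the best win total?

Wren

Win totals: Wren 7, Lowe 4, Pham 3, Gupta 4, Ueda 6, Voss 3, Juma 2, Yoon 3, Ferri 4.
Wren leads with 7 wins (next highest: 6).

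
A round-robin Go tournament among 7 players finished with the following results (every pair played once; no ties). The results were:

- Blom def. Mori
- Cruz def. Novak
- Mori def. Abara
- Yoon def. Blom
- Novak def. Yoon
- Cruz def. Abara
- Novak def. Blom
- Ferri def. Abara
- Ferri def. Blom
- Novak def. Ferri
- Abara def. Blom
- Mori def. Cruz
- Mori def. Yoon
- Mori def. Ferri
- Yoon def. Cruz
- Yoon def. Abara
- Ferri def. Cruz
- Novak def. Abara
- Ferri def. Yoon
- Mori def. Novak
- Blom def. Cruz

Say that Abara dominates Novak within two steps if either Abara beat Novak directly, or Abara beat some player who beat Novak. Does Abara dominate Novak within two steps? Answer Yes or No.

Abara did not beat Novak directly.
Abara beat Blom, but each of them lost to Novak. No two-step path.

No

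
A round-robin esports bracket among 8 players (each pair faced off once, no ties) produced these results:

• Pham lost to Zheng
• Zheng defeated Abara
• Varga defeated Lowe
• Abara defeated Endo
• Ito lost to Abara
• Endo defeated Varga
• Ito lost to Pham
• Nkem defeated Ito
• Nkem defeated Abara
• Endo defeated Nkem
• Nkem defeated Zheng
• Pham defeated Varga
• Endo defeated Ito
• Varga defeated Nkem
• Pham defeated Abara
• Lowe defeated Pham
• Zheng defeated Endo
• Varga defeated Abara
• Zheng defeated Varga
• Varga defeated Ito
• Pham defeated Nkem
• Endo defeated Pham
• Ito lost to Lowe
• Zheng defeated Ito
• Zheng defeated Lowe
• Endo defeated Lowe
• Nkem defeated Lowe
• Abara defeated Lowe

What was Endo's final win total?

Endo's results: beat Lowe, Pham, Ito, Nkem, Varga; lost to Abara, Zheng.
That is 5 wins.

5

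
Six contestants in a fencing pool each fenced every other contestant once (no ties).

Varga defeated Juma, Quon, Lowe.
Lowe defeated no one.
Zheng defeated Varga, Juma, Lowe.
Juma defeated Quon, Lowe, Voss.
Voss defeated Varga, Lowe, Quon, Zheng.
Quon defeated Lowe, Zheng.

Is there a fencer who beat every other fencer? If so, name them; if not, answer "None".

None

Highest win total is Voss with 4 (out of 5 possible).
Voss lost to Juma, so no fencer went undefeated.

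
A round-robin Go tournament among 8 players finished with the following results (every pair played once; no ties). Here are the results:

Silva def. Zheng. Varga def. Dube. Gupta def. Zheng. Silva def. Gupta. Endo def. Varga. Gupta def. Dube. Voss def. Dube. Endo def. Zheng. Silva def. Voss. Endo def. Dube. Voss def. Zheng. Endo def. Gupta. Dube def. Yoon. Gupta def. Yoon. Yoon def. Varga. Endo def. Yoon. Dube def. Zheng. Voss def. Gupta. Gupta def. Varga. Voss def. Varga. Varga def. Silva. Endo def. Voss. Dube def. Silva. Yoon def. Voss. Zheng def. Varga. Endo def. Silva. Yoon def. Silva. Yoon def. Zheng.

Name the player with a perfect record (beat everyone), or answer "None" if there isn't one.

Endo has 7 wins out of 7 opponents — a perfect record.

Endo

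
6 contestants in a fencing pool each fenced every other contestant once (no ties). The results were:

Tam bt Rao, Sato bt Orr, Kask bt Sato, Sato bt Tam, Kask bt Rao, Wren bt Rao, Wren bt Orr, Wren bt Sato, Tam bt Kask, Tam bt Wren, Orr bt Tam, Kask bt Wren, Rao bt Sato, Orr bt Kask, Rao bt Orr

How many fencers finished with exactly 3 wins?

Win totals: Wren 3, Orr 2, Kask 3, Rao 2, Tam 3, Sato 2.
Exactly 3: Wren, Kask, Tam — 3 fencers.

3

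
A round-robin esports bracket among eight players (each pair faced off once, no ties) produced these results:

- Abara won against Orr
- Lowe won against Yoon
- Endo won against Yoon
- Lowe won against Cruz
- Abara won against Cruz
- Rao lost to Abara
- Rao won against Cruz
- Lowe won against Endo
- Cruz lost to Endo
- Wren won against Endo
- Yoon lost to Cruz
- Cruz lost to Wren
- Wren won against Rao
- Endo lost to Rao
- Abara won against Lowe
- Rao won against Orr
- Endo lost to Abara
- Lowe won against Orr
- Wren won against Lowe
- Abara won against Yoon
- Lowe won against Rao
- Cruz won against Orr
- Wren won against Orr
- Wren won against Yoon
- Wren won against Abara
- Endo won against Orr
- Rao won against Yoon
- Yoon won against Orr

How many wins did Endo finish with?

Endo's results: beat Orr, Cruz, Yoon; lost to Lowe, Abara, Wren, Rao.
That is 3 wins.

3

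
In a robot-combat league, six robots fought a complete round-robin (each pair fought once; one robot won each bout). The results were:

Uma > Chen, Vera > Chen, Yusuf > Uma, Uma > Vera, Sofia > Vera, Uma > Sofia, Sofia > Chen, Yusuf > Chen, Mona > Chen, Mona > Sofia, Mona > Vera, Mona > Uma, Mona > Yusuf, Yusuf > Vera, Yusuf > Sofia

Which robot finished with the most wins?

Mona

Win totals: Vera 1, Chen 0, Yusuf 4, Mona 5, Sofia 2, Uma 3.
Mona leads with 5 wins (next highest: 4).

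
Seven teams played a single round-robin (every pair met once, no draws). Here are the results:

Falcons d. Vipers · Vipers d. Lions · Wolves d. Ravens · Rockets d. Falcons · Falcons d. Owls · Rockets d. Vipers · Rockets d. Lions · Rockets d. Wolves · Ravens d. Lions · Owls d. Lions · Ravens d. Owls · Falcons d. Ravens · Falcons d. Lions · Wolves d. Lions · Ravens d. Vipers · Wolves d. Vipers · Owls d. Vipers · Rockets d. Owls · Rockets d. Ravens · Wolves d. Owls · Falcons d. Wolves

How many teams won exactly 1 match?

1

Win totals: Lions 0, Rockets 6, Owls 2, Ravens 3, Vipers 1, Wolves 4, Falcons 5.
Exactly 1: Vipers — 1 team.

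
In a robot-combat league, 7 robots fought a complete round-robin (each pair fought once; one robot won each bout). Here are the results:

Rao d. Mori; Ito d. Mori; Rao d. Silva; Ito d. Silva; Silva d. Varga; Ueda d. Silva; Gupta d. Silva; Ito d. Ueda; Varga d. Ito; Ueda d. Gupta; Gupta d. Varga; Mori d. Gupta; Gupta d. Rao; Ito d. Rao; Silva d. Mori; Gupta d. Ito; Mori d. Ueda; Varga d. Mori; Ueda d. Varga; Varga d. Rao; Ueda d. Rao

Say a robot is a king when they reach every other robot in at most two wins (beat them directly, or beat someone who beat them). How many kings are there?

Ueda reaches everyone (king).
Rao cannot reach Ito in two steps.
Varga reaches everyone (king).
Gupta reaches everyone (king).
Ito reaches everyone (king).
Silva reaches everyone (king).
Mori reaches everyone (king).
Kings: Ueda, Varga, Gupta, Ito, Silva, Mori — 6.

6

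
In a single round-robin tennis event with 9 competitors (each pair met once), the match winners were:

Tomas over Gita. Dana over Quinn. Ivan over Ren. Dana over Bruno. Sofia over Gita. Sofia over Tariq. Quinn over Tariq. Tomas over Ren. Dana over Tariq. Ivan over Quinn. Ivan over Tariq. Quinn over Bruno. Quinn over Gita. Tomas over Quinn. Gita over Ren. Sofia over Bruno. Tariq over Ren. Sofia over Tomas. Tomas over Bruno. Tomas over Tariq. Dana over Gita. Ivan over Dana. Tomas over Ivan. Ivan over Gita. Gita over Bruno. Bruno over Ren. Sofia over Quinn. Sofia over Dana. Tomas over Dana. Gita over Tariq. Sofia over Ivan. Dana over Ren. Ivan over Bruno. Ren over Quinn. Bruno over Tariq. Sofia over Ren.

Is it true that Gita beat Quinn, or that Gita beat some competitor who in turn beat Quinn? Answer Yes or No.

Gita did not beat Quinn directly.
Gita beat Ren, Bruno, Tariq. Of those, Ren beat Quinn.

Yes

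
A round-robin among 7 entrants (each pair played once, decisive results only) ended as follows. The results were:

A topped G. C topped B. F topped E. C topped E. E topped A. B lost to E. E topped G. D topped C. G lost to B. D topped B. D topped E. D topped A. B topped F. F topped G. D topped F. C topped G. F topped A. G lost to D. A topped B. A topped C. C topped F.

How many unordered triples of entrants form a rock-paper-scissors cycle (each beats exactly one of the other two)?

4

Win totals: A 3, B 2, C 4, D 6, E 3, F 3, G 0.
An entrant with w wins dominates both others in C(w,2) triples; summing gives 3 + 1 + 6 + 15 + 3 + 3 + 0 = 31 transitive triples.
Total triples C(7,3) = 35, so cyclic triples = 35 − 31 = 4.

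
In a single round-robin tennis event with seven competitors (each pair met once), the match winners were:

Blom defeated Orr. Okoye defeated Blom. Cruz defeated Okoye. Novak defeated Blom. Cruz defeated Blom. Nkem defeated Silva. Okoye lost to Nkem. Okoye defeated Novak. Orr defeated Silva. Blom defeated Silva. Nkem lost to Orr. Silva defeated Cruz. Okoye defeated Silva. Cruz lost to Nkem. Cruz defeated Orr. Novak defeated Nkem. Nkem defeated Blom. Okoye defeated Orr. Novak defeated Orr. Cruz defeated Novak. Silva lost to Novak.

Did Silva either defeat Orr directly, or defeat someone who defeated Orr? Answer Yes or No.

Silva did not beat Orr directly.
Silva beat Cruz. Of those, Cruz beat Orr.

Yes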